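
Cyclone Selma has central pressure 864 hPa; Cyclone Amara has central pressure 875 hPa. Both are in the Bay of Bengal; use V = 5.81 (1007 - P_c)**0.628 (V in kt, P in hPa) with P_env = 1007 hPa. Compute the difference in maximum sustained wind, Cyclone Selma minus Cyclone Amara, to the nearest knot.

6 kt

Cyclone Selma: ΔP = 143; V ≈ 5.81 × 143^0.628 ≈ 131.14 kt.
Cyclone Amara: ΔP = 132; V ≈ 5.81 × 132^0.628 ≈ 124.71 kt.
Difference ≈ 131.14 − 124.71 = 6.43 → 6 kt.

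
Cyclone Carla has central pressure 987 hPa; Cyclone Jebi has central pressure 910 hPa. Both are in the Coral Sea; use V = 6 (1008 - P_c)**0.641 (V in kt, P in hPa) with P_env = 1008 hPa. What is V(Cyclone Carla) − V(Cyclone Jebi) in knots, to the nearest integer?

Cyclone Carla: ΔP = 21; V ≈ 6 × 21^0.641 ≈ 42.24 kt.
Cyclone Jebi: ΔP = 98; V ≈ 6 × 98^0.641 ≈ 113.38 kt.
Difference ≈ 42.24 − 113.38 = -71.14 → -71 kt.

-71 kt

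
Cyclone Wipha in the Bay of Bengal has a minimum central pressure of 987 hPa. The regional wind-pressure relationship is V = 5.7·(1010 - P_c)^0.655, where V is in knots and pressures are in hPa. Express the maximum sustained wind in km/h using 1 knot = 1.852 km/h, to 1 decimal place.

ΔP = 1010 − 987 = 23 hPa.
V ≈ 5.7 × 23^0.655 = 5.7 × 7.797 ≈ 44.443 kt.
44.443 × 1.852 ≈ 82.31 km/h → 82.3 km/h.

82.3 km/h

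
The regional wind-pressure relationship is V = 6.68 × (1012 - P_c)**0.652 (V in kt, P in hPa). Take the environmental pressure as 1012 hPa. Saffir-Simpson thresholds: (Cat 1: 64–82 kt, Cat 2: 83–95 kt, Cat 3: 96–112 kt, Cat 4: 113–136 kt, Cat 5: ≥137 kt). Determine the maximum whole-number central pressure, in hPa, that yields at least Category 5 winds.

Category 5 begins at V = 137 kt.
Required ΔP = (137/6.68)^(1/0.652) = 20.509^1.534 ≈ 102.85 hPa.
P_c ≤ 1012 − 102.85 = 909.15, so the highest integer P_c is 909 hPa.

909 hPa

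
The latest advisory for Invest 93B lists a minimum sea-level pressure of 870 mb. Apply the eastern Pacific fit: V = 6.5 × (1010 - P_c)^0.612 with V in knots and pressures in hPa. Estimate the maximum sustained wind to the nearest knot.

134 kt

ΔP = 1010 − 870 = 140 mb.
140^0.612 ≈ 20.579.
V ≈ 6.5 × 20.579 ≈ 133.8 kt.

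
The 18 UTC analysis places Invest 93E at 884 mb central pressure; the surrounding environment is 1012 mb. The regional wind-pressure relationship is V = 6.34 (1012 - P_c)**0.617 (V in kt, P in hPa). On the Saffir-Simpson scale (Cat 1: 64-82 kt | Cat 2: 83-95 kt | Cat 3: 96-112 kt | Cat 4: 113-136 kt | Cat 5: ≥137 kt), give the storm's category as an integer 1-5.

ΔP = 1012 − 884 = 128 mb.
V ≈ 6.34 × 128^0.617 = 6.34 × 19.96 ≈ 127 kt.
127 kt falls in the Category 4 band.

4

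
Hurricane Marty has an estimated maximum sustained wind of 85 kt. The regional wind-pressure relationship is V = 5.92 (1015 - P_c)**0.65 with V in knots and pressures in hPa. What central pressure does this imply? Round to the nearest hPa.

955 hPa

ΔP = (V / 5.92)^(1/0.65) = (85/5.92)^1.538.
85/5.92 = 14.358; 14.358^1.538 ≈ 60.28 hPa.
P_c = 1015 − 60.28 = 954.72 ≈ 955 hPa.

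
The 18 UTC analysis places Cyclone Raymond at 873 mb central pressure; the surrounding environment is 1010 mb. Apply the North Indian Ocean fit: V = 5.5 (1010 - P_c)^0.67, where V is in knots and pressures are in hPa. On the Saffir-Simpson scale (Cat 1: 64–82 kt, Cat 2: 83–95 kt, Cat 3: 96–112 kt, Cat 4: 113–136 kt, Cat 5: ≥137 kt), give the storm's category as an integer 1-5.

5

ΔP = 1010 − 873 = 137 mb.
V ≈ 5.5 × 137^0.67 = 5.5 × 27.01 ≈ 149 kt.
149 kt falls in the Category 5 band.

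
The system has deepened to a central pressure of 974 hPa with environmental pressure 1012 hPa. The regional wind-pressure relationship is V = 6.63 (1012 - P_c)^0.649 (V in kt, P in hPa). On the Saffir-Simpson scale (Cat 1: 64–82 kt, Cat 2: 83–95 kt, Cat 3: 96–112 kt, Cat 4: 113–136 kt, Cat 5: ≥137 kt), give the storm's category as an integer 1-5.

1

ΔP = 1012 − 974 = 38 hPa.
V ≈ 6.63 × 38^0.649 = 6.63 × 10.60 ≈ 70 kt.
70 kt falls in the Category 1 band.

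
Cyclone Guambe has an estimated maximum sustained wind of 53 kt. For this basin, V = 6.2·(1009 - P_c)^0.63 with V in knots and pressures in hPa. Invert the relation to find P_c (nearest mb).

979 mb

ΔP = (V / 6.2)^(1/0.63) = (53/6.2)^1.587.
53/6.2 = 8.548; 8.548^1.587 ≈ 30.14 mb.
P_c = 1009 − 30.14 = 978.86 ≈ 979 mb.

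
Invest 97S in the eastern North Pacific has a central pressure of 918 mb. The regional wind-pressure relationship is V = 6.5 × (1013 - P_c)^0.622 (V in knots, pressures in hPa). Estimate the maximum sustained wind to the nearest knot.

ΔP = 1013 − 918 = 95 mb.
95^0.622 ≈ 16.988.
V ≈ 6.5 × 16.988 ≈ 110.4 kt.

110 kt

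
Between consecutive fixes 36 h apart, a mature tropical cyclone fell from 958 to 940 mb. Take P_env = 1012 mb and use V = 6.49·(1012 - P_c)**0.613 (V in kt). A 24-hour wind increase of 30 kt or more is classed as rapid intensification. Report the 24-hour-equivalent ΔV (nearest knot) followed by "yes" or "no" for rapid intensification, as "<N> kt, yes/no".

V₁: ΔP = 54, V ≈ 6.49 × 54^0.613 ≈ 74.85 kt.
V₂: ΔP = 72, V ≈ 6.49 × 72^0.613 ≈ 89.29 kt.
ΔV over 36 h = 14.44 kt → 24 h equivalent = 14.44 × 24/36 ≈ 9.63 kt.
10 kt < 30 kt ⇒ not rapid intensification.

10 kt, no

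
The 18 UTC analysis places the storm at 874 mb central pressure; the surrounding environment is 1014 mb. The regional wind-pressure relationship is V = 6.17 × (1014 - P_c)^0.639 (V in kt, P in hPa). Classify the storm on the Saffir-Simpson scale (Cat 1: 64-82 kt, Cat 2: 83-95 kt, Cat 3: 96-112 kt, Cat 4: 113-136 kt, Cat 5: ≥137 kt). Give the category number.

5

ΔP = 1014 − 874 = 140 mb.
V ≈ 6.17 × 140^0.639 = 6.17 × 23.52 ≈ 145 kt.
145 kt falls in the Category 5 band.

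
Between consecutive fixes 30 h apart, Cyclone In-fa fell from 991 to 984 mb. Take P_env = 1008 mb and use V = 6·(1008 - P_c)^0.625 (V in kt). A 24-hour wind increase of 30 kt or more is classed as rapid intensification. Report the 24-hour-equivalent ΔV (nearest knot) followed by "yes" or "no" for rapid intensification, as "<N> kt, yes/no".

7 kt, no

V₁: ΔP = 17, V ≈ 6 × 17^0.625 ≈ 35.25 kt.
V₂: ΔP = 24, V ≈ 6 × 24^0.625 ≈ 43.73 kt.
ΔV over 30 h = 8.48 kt → 24 h equivalent = 8.48 × 24/30 ≈ 6.78 kt.
7 kt < 30 kt ⇒ not rapid intensification.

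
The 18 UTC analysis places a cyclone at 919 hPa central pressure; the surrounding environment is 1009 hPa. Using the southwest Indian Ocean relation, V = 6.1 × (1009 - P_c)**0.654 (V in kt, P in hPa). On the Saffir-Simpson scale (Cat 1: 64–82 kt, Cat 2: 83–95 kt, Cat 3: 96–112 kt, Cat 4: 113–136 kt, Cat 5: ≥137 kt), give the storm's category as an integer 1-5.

4

ΔP = 1009 − 919 = 90 hPa.
V ≈ 6.1 × 90^0.654 = 6.1 × 18.97 ≈ 116 kt.
116 kt falls in the Category 4 band.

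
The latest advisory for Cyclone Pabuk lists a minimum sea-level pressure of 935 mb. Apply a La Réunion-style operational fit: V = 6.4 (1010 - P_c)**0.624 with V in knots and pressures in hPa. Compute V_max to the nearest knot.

95 kt

ΔP = 1010 − 935 = 75 mb.
75^0.624 ≈ 14.792.
V ≈ 6.4 × 14.792 ≈ 94.7 kt.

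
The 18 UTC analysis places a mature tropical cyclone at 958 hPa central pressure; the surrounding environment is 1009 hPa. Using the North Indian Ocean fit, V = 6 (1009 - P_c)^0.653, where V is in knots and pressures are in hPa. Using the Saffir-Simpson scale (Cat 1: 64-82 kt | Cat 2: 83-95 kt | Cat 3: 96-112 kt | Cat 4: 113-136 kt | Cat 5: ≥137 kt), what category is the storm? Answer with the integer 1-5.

ΔP = 1009 − 958 = 51 hPa.
V ≈ 6 × 51^0.653 = 6 × 13.03 ≈ 78 kt.
78 kt falls in the Category 1 band.

1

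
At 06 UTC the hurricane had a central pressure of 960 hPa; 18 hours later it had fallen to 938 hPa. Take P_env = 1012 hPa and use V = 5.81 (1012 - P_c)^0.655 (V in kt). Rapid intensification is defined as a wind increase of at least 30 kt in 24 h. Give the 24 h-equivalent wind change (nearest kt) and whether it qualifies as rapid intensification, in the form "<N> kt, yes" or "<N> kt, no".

27 kt, no

V₁: ΔP = 52, V ≈ 5.81 × 52^0.655 ≈ 77.30 kt.
V₂: ΔP = 74, V ≈ 5.81 × 74^0.655 ≈ 97.39 kt.
ΔV over 18 h = 20.09 kt → 24 h equivalent = 20.09 × 24/18 ≈ 26.79 kt.
27 kt < 30 kt ⇒ not rapid intensification.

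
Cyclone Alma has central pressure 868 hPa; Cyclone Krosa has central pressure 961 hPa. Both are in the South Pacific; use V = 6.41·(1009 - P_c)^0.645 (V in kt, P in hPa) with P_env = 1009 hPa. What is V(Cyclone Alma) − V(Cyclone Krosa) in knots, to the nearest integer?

78 kt

Cyclone Alma: ΔP = 141; V ≈ 6.41 × 141^0.645 ≈ 155.99 kt.
Cyclone Krosa: ΔP = 48; V ≈ 6.41 × 48^0.645 ≈ 77.85 kt.
Difference ≈ 155.99 − 77.85 = 78.14 → 78 kt.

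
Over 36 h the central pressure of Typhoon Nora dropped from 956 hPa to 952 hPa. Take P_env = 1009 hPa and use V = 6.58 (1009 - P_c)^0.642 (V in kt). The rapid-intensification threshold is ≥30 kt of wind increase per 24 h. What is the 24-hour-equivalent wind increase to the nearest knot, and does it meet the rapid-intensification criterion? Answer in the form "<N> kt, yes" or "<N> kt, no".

3 kt, no

V₁: ΔP = 53, V ≈ 6.58 × 53^0.642 ≈ 84.18 kt.
V₂: ΔP = 57, V ≈ 6.58 × 57^0.642 ≈ 88.21 kt.
ΔV over 36 h = 4.03 kt → 24 h equivalent = 4.03 × 24/36 ≈ 2.69 kt.
3 kt < 30 kt ⇒ not rapid intensification.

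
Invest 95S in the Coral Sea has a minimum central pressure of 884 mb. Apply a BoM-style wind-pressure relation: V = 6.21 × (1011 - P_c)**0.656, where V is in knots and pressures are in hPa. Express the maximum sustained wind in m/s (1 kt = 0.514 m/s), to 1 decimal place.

76.6 m/s

ΔP = 1011 − 884 = 127 mb.
V ≈ 6.21 × 127^0.656 = 6.21 × 23.994 ≈ 149.000 kt.
149.000 × 0.514 ≈ 76.59 m/s → 76.6 m/s.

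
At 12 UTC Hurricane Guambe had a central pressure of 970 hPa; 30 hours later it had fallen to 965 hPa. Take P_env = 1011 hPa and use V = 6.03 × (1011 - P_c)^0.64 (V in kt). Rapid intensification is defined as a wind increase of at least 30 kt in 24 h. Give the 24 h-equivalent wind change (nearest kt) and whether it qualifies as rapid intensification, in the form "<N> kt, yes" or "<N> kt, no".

4 kt, no

V₁: ΔP = 41, V ≈ 6.03 × 41^0.64 ≈ 64.94 kt.
V₂: ΔP = 46, V ≈ 6.03 × 46^0.64 ≈ 69.90 kt.
ΔV over 30 h = 4.96 kt → 24 h equivalent = 4.96 × 24/30 ≈ 3.97 kt.
4 kt < 30 kt ⇒ not rapid intensification.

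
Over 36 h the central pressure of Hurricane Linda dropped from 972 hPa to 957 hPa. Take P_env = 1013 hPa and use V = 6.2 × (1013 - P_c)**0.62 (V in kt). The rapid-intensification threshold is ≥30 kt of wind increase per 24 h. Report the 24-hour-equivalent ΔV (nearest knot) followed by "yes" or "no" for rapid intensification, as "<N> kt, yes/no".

V₁: ΔP = 41, V ≈ 6.2 × 41^0.62 ≈ 61.99 kt.
V₂: ΔP = 56, V ≈ 6.2 × 56^0.62 ≈ 75.21 kt.
ΔV over 36 h = 13.22 kt → 24 h equivalent = 13.22 × 24/36 ≈ 8.81 kt.
9 kt < 30 kt ⇒ not rapid intensification.

9 kt, no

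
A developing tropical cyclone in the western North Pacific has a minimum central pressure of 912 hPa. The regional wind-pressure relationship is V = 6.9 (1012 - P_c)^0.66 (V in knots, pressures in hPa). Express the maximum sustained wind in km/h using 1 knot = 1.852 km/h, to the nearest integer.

ΔP = 1012 − 912 = 100 hPa.
V ≈ 6.9 × 100^0.66 = 6.9 × 20.893 ≈ 144.161 kt.
144.161 × 1.852 ≈ 266.99 km/h → 267 km/h.

267 km/h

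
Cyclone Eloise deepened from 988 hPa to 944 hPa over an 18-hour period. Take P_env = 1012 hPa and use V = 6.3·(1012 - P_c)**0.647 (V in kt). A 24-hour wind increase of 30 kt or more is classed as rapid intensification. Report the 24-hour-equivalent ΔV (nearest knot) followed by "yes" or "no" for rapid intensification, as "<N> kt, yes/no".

V₁: ΔP = 24, V ≈ 6.3 × 24^0.647 ≈ 49.24 kt.
V₂: ΔP = 68, V ≈ 6.3 × 68^0.647 ≈ 96.60 kt.
ΔV over 18 h = 47.36 kt → 24 h equivalent = 47.36 × 24/18 ≈ 63.15 kt.
63 kt ≥ 30 kt ⇒ rapid intensification.

63 kt, yes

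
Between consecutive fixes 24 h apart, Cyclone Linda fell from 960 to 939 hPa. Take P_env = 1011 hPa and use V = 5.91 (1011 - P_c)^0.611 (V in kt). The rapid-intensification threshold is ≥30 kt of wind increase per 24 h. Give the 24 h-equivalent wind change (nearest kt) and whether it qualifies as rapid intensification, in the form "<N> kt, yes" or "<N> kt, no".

15 kt, no

V₁: ΔP = 51, V ≈ 5.91 × 51^0.611 ≈ 65.30 kt.
V₂: ΔP = 72, V ≈ 5.91 × 72^0.611 ≈ 80.62 kt.
ΔV over 24 h = 15.32 kt → 24 h equivalent = 15.32 × 24/24 ≈ 15.32 kt.
15 kt < 30 kt ⇒ not rapid intensification.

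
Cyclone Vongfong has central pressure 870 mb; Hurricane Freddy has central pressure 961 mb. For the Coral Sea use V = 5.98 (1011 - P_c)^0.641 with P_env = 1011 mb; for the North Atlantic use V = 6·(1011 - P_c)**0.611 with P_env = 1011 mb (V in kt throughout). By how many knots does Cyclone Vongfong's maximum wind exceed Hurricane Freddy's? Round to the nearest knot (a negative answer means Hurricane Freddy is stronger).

77 kt

Cyclone Vongfong: ΔP = 141; V ≈ 5.98 × 141^0.641 ≈ 142.68 kt.
Hurricane Freddy: ΔP = 50; V ≈ 6 × 50^0.611 ≈ 65.50 kt.
Difference ≈ 142.68 − 65.50 = 77.18 → 77 kt.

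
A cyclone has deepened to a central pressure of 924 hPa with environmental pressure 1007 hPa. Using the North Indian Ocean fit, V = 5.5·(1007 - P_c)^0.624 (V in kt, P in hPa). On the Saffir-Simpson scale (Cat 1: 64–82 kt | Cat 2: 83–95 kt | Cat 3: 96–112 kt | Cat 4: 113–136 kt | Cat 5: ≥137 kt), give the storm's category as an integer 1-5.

2

ΔP = 1007 − 924 = 83 hPa.
V ≈ 5.5 × 83^0.624 = 5.5 × 15.76 ≈ 87 kt.
87 kt falls in the Category 2 band.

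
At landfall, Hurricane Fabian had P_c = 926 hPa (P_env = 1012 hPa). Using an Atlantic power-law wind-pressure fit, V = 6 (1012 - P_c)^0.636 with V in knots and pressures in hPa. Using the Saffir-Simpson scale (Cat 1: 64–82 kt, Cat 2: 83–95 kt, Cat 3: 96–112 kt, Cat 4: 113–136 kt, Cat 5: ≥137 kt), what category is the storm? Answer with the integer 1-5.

3

ΔP = 1012 − 926 = 86 hPa.
V ≈ 6 × 86^0.636 = 6 × 17.00 ≈ 102 kt.
102 kt falls in the Category 3 band.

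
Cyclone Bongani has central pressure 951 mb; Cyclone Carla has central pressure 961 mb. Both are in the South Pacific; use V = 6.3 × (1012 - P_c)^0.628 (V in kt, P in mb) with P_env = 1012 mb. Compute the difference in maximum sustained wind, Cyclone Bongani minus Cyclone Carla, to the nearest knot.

Cyclone Bongani: ΔP = 61; V ≈ 6.3 × 61^0.628 ≈ 83.28 kt.
Cyclone Carla: ΔP = 51; V ≈ 6.3 × 51^0.628 ≈ 74.42 kt.
Difference ≈ 83.28 − 74.42 = 8.86 → 9 kt.

9 kt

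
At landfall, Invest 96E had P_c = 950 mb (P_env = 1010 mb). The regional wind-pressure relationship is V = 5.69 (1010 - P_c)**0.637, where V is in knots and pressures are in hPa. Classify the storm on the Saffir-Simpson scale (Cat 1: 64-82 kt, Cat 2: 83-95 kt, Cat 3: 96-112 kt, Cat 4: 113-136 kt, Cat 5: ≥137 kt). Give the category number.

ΔP = 1010 − 950 = 60 mb.
V ≈ 5.69 × 60^0.637 = 5.69 × 13.57 ≈ 77 kt.
77 kt falls in the Category 1 band.

1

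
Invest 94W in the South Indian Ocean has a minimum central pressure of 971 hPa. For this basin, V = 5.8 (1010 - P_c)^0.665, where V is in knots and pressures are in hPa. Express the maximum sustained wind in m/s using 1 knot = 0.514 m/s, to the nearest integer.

34 m/s

ΔP = 1010 − 971 = 39 hPa.
V ≈ 5.8 × 39^0.665 = 5.8 × 11.430 ≈ 66.296 kt.
66.296 × 0.514 ≈ 34.08 m/s → 34 m/s.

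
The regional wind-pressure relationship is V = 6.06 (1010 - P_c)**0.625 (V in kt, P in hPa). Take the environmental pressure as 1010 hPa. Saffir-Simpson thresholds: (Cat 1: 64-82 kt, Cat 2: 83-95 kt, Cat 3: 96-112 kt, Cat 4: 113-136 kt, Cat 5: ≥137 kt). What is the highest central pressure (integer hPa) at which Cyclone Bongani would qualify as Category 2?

Category 2 begins at V = 83 kt.
Required ΔP = (83/6.06)^(1/0.625) = 13.696^1.600 ≈ 65.85 hPa.
P_c ≤ 1010 − 65.85 = 944.15, so the highest integer P_c is 944 hPa.

944 hPa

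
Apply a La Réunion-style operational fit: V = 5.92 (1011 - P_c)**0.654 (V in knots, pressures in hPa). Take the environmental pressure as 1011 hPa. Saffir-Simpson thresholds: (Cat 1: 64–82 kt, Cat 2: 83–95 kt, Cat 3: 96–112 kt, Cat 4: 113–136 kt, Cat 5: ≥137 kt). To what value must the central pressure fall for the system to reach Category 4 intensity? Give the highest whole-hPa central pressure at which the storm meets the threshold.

920 hPa

Category 4 begins at V = 113 kt.
Required ΔP = (113/5.92)^(1/0.654) = 19.088^1.529 ≈ 90.85 hPa.
P_c ≤ 1011 − 90.85 = 920.15, so the highest integer P_c is 920 hPa.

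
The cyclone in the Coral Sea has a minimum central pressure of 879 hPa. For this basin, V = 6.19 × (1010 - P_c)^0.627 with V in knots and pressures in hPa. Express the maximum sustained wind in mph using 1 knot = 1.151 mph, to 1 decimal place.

ΔP = 1010 − 879 = 131 hPa.
V ≈ 6.19 × 131^0.627 = 6.19 × 21.258 ≈ 131.589 kt.
131.589 × 1.151 ≈ 151.46 mph → 151.5 mph.

151.5 mph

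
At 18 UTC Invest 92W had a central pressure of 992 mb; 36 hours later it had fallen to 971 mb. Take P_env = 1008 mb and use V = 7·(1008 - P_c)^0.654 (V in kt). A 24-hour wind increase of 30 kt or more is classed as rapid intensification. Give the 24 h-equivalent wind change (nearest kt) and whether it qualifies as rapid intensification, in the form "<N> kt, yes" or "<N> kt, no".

21 kt, no

V₁: ΔP = 16, V ≈ 7 × 16^0.654 ≈ 42.91 kt.
V₂: ΔP = 37, V ≈ 7 × 37^0.654 ≈ 74.25 kt.
ΔV over 36 h = 31.34 kt → 24 h equivalent = 31.34 × 24/36 ≈ 20.89 kt.
21 kt < 30 kt ⇒ not rapid intensification.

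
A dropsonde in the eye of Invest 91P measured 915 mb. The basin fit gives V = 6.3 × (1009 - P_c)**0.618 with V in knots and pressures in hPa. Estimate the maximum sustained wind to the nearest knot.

104 kt

ΔP = 1009 − 915 = 94 mb.
94^0.618 ≈ 16.573.
V ≈ 6.3 × 16.573 ≈ 104.4 kt.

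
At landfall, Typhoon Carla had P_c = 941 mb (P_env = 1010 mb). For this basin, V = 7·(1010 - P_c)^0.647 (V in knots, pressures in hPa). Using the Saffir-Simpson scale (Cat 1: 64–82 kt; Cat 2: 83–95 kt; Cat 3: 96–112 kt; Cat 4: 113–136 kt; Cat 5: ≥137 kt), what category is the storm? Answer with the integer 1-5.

3

ΔP = 1010 − 941 = 69 mb.
V ≈ 7 × 69^0.647 = 7 × 15.48 ≈ 108 kt.
108 kt falls in the Category 3 band.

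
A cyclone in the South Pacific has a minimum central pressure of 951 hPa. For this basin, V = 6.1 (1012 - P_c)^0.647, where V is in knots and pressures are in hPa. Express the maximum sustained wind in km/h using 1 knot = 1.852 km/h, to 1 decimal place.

ΔP = 1012 − 951 = 61 hPa.
V ≈ 6.1 × 61^0.647 = 6.1 × 14.293 ≈ 87.184 kt.
87.184 × 1.852 ≈ 161.47 km/h → 161.5 km/h.

161.5 km/h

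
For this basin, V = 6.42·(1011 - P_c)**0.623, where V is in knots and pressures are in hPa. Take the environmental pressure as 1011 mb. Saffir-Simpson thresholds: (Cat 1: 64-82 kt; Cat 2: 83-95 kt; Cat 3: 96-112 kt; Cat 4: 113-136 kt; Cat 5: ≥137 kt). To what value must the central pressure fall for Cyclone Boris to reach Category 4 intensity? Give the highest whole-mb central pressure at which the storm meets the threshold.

Category 4 begins at V = 113 kt.
Required ΔP = (113/6.42)^(1/0.623) = 17.601^1.605 ≈ 99.83 mb.
P_c ≤ 1011 − 99.83 = 911.17, so the highest integer P_c is 911 mb.

911 mb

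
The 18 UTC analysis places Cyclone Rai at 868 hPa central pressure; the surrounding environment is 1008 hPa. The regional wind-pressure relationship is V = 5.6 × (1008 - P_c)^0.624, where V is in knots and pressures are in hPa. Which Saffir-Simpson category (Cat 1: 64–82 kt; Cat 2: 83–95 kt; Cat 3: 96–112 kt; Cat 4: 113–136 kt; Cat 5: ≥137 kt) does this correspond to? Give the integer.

ΔP = 1008 − 868 = 140 hPa.
V ≈ 5.6 × 140^0.624 = 5.6 × 21.84 ≈ 122 kt.
122 kt falls in the Category 4 band.

4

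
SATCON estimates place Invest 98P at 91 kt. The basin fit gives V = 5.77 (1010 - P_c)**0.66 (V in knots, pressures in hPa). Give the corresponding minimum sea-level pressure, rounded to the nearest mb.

ΔP = (V / 5.77)^(1/0.66) = (91/5.77)^1.515.
91/5.77 = 15.771; 15.771^1.515 ≈ 65.31 mb.
P_c = 1010 − 65.31 = 944.69 ≈ 945 mb.

945 mb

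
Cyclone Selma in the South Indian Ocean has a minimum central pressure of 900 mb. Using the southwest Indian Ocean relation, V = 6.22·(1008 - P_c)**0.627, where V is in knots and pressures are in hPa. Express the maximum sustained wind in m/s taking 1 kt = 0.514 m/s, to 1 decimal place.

60.2 m/s

ΔP = 1008 − 900 = 108 mb.
V ≈ 6.22 × 108^0.627 = 6.22 × 18.835 ≈ 117.151 kt.
117.151 × 0.514 ≈ 60.22 m/s → 60.2 m/s.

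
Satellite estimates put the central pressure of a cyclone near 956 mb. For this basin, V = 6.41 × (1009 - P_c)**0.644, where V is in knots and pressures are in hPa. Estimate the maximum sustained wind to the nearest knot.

ΔP = 1009 − 956 = 53 mb.
53^0.644 ≈ 12.895.
V ≈ 6.41 × 12.895 ≈ 82.7 kt.

83 kt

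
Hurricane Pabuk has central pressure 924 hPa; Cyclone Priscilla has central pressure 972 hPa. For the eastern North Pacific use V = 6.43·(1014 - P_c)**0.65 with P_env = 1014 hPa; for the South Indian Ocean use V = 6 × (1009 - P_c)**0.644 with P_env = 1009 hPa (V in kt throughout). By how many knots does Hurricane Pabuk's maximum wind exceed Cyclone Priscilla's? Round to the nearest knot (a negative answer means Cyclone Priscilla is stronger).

58 kt

Hurricane Pabuk: ΔP = 90; V ≈ 6.43 × 90^0.65 ≈ 119.80 kt.
Cyclone Priscilla: ΔP = 37; V ≈ 6 × 37^0.644 ≈ 61.39 kt.
Difference ≈ 119.80 − 61.39 = 58.41 → 58 kt.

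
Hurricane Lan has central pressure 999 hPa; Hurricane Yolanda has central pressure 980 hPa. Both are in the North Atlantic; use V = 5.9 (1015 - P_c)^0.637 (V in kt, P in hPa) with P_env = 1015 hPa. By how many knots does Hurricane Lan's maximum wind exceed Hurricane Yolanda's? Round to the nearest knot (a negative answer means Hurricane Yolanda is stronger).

-22 kt

Hurricane Lan: ΔP = 16; V ≈ 5.9 × 16^0.637 ≈ 34.50 kt.
Hurricane Yolanda: ΔP = 35; V ≈ 5.9 × 35^0.637 ≈ 56.81 kt.
Difference ≈ 34.50 − 56.81 = -22.31 → -22 kt.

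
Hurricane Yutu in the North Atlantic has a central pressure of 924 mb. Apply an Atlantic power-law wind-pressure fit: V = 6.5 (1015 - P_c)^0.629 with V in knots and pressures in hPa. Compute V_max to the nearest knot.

111 kt

ΔP = 1015 − 924 = 91 mb.
91^0.629 ≈ 17.070.
V ≈ 6.5 × 17.070 ≈ 111.0 kt.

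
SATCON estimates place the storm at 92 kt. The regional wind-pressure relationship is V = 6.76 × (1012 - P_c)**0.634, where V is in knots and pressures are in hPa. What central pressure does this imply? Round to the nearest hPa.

ΔP = (V / 6.76)^(1/0.634) = (92/6.76)^1.577.
92/6.76 = 13.609; 13.609^1.577 ≈ 61.43 hPa.
P_c = 1012 − 61.43 = 950.57 ≈ 951 hPa.

951 hPa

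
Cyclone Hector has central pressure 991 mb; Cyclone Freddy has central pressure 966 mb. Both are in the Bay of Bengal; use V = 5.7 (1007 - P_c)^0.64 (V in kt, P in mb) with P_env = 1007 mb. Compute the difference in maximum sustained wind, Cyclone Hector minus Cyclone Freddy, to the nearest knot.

Cyclone Hector: ΔP = 16; V ≈ 5.7 × 16^0.64 ≈ 33.61 kt.
Cyclone Freddy: ΔP = 41; V ≈ 5.7 × 41^0.64 ≈ 61.38 kt.
Difference ≈ 33.61 − 61.38 = -27.77 → -28 kt.

-28 kt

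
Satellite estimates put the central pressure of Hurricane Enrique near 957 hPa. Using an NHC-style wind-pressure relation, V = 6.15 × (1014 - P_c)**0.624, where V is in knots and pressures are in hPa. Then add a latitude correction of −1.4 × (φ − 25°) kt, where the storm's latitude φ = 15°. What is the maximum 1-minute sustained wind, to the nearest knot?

91 kt

ΔP = 1014 − 957 = 57 hPa.
57^0.624 ≈ 12.464.
V ≈ 6.15 × 12.464 ≈ 76.7 kt.
Latitude correction: −1.4 × (15 − 25) = 14 kt.
Corrected V ≈ 90.7 kt → 91 kt.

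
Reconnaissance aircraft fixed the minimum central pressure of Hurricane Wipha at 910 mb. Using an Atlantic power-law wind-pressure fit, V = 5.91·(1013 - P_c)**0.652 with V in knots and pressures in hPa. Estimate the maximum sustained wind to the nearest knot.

121 kt

ΔP = 1013 − 910 = 103 mb.
103^0.652 ≈ 20.529.
V ≈ 5.91 × 20.529 ≈ 121.3 kt.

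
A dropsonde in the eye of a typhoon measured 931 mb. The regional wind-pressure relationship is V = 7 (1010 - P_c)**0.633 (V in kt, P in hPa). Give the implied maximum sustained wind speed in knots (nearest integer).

111 kt

ΔP = 1010 − 931 = 79 mb.
79^0.633 ≈ 15.893.
V ≈ 7 × 15.893 ≈ 111.2 kt.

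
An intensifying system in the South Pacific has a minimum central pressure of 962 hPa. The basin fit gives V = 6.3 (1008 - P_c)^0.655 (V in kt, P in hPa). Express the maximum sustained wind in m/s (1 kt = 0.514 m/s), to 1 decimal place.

39.8 m/s

ΔP = 1008 − 962 = 46 hPa.
V ≈ 6.3 × 46^0.655 = 6.3 × 12.277 ≈ 77.348 kt.
77.348 × 0.514 ≈ 39.76 m/s → 39.8 m/s.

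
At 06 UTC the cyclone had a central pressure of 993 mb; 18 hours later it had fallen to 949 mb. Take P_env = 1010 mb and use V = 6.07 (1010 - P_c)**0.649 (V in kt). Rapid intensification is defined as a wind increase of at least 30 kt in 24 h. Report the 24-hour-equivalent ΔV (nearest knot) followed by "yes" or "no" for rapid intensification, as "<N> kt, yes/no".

66 kt, yes

V₁: ΔP = 17, V ≈ 6.07 × 17^0.649 ≈ 38.17 kt.
V₂: ΔP = 61, V ≈ 6.07 × 61^0.649 ≈ 87.47 kt.
ΔV over 18 h = 49.30 kt → 24 h equivalent = 49.30 × 24/18 ≈ 65.73 kt.
66 kt ≥ 30 kt ⇒ rapid intensification.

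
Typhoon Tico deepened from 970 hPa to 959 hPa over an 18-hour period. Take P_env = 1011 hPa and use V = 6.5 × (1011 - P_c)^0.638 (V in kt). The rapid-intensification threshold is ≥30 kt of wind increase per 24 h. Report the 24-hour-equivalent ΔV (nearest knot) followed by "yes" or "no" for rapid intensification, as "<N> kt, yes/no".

15 kt, no

V₁: ΔP = 41, V ≈ 6.5 × 41^0.638 ≈ 69.48 kt.
V₂: ΔP = 52, V ≈ 6.5 × 52^0.638 ≈ 80.86 kt.
ΔV over 18 h = 11.38 kt → 24 h equivalent = 11.38 × 24/18 ≈ 15.17 kt.
15 kt < 30 kt ⇒ not rapid intensification.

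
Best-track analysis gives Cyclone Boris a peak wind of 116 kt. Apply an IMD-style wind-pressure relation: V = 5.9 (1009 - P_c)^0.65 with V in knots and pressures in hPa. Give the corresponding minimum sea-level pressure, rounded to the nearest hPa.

ΔP = (V / 5.9)^(1/0.65) = (116/5.9)^1.538.
116/5.9 = 19.661; 19.661^1.538 ≈ 97.76 hPa.
P_c = 1009 − 97.76 = 911.24 ≈ 911 hPa.

911 hPa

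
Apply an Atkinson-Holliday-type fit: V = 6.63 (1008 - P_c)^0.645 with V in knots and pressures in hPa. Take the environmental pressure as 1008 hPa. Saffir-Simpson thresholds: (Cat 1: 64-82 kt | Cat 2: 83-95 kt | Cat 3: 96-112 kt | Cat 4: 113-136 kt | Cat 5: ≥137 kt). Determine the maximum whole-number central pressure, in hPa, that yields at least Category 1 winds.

Category 1 begins at V = 64 kt.
Required ΔP = (64/6.63)^(1/0.645) = 9.653^1.550 ≈ 33.62 hPa.
P_c ≤ 1008 − 33.62 = 974.38, so the highest integer P_c is 974 hPa.

974 hPa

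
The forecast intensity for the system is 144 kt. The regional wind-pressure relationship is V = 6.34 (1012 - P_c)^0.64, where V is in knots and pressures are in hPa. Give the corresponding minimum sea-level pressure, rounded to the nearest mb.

ΔP = (V / 6.34)^(1/0.64) = (144/6.34)^1.562.
144/6.34 = 22.713; 22.713^1.562 ≈ 131.58 mb.
P_c = 1012 − 131.58 = 880.42 ≈ 880 mb.

880 mb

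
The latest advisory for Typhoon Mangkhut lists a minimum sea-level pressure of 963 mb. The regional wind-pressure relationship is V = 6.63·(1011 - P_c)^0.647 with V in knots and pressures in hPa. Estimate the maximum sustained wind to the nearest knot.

81 kt

ΔP = 1011 − 963 = 48 mb.
48^0.647 ≈ 12.239.
V ≈ 6.63 × 12.239 ≈ 81.1 kt.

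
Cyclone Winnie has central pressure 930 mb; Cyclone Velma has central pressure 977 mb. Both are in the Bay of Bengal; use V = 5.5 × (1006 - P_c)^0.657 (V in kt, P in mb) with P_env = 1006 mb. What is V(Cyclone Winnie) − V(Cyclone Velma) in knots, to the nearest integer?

Cyclone Winnie: ΔP = 76; V ≈ 5.5 × 76^0.657 ≈ 94.64 kt.
Cyclone Velma: ΔP = 29; V ≈ 5.5 × 29^0.657 ≈ 50.25 kt.
Difference ≈ 94.64 − 50.25 = 44.39 → 44 kt.

44 kt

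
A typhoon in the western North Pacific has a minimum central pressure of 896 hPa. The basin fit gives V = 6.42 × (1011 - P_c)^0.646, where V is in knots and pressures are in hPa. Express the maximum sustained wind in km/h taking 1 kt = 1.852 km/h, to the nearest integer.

ΔP = 1011 − 896 = 115 hPa.
V ≈ 6.42 × 115^0.646 = 6.42 × 21.439 ≈ 137.640 kt.
137.640 × 1.852 ≈ 254.91 km/h → 255 km/h.

255 km/h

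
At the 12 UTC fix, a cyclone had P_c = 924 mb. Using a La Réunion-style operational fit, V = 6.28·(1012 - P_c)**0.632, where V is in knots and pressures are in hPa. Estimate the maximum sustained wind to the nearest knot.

ΔP = 1012 − 924 = 88 mb.
88^0.632 ≈ 16.940.
V ≈ 6.28 × 16.940 ≈ 106.4 kt.

106 kt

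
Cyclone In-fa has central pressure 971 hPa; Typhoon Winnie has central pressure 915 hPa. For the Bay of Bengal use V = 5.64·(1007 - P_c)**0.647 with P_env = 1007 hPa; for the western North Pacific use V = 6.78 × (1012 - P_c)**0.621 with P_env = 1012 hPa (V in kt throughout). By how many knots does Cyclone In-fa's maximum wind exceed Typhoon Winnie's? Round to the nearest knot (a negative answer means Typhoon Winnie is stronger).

-59 kt

Cyclone In-fa: ΔP = 36; V ≈ 5.64 × 36^0.647 ≈ 57.31 kt.
Typhoon Winnie: ΔP = 97; V ≈ 6.78 × 97^0.621 ≈ 116.15 kt.
Difference ≈ 57.31 − 116.15 = -58.84 → -59 kt.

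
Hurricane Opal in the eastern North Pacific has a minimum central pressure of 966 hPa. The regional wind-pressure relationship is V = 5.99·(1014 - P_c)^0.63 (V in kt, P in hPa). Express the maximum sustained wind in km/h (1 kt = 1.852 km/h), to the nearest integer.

127 km/h

ΔP = 1014 − 966 = 48 hPa.
V ≈ 5.99 × 48^0.63 = 5.99 × 11.460 ≈ 68.645 kt.
68.645 × 1.852 ≈ 127.13 km/h → 127 km/h.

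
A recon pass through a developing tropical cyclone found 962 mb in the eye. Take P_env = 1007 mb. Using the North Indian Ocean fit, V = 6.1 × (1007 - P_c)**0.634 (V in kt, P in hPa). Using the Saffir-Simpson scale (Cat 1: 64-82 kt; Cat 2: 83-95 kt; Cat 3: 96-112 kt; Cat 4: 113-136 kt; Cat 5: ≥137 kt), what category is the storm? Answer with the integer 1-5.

1

ΔP = 1007 − 962 = 45 mb.
V ≈ 6.1 × 45^0.634 = 6.1 × 11.17 ≈ 68 kt.
68 kt falls in the Category 1 band.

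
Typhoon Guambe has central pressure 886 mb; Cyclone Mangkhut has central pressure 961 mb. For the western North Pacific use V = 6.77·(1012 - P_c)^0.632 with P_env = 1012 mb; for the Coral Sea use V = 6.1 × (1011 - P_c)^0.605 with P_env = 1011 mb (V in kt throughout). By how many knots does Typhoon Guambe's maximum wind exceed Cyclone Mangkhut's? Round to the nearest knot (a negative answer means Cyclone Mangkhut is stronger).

79 kt

Typhoon Guambe: ΔP = 126; V ≈ 6.77 × 126^0.632 ≈ 143.89 kt.
Cyclone Mangkhut: ΔP = 50; V ≈ 6.1 × 50^0.605 ≈ 65.04 kt.
Difference ≈ 143.89 − 65.04 = 78.85 → 79 kt.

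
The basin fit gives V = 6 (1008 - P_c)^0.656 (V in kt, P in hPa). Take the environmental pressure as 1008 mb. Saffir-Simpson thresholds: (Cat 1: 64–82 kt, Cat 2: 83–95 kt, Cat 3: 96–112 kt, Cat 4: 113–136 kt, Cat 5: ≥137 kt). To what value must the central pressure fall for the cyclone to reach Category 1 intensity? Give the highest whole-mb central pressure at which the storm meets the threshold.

Category 1 begins at V = 64 kt.
Required ΔP = (64/6)^(1/0.656) = 10.667^1.524 ≈ 36.91 mb.
P_c ≤ 1008 − 36.91 = 971.09, so the highest integer P_c is 971 mb.

971 mb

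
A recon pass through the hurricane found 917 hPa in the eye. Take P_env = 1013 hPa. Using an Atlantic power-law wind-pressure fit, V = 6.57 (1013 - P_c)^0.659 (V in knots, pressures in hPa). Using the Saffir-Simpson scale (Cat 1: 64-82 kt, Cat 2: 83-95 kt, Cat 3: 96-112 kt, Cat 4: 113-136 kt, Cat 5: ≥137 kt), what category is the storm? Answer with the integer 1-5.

4

ΔP = 1013 − 917 = 96 hPa.
V ≈ 6.57 × 96^0.659 = 6.57 × 20.24 ≈ 133 kt.
133 kt falls in the Category 4 band.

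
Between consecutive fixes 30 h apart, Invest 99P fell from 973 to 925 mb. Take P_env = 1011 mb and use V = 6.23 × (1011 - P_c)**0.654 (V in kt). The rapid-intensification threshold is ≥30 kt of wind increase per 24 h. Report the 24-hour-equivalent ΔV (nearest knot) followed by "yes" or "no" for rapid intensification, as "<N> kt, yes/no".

38 kt, yes

V₁: ΔP = 38, V ≈ 6.23 × 38^0.654 ≈ 67.25 kt.
V₂: ΔP = 86, V ≈ 6.23 × 86^0.654 ≈ 114.72 kt.
ΔV over 30 h = 47.47 kt → 24 h equivalent = 47.47 × 24/30 ≈ 37.98 kt.
38 kt ≥ 30 kt ⇒ rapid intensification.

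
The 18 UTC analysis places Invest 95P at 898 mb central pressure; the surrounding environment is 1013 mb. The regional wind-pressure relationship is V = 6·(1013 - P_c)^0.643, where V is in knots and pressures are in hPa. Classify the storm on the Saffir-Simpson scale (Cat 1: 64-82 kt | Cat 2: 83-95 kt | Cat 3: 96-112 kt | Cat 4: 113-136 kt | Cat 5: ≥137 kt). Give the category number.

ΔP = 1013 − 898 = 115 mb.
V ≈ 6 × 115^0.643 = 6 × 21.14 ≈ 127 kt.
127 kt falls in the Category 4 band.

4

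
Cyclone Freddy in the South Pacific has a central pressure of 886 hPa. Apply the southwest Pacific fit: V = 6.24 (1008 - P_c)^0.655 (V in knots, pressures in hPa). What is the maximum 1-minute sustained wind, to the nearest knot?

145 kt

ΔP = 1008 − 886 = 122 hPa.
122^0.655 ≈ 23.258.
V ≈ 6.24 × 23.258 ≈ 145.1 kt.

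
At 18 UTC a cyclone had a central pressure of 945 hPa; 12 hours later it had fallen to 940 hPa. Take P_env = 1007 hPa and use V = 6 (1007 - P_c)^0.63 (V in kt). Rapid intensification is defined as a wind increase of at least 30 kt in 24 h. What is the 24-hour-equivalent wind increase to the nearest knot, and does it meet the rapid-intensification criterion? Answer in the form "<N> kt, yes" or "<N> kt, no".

V₁: ΔP = 62, V ≈ 6 × 62^0.63 ≈ 80.79 kt.
V₂: ΔP = 67, V ≈ 6 × 67^0.63 ≈ 84.84 kt.
ΔV over 12 h = 4.05 kt → 24 h equivalent = 4.05 × 24/12 ≈ 8.10 kt.
8 kt < 30 kt ⇒ not rapid intensification.

8 kt, no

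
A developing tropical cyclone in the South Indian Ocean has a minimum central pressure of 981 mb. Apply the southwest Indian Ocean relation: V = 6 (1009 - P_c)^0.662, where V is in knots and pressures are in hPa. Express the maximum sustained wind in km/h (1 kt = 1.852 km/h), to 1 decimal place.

100.9 km/h

ΔP = 1009 − 981 = 28 mb.
V ≈ 6 × 28^0.662 = 6 × 9.079 ≈ 54.472 kt.
54.472 × 1.852 ≈ 100.88 km/h → 100.9 km/h.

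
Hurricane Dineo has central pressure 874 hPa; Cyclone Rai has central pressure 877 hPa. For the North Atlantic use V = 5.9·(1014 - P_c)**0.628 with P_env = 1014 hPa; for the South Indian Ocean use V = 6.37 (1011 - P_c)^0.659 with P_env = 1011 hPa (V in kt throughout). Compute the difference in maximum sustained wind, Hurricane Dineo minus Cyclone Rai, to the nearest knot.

-29 kt

Hurricane Dineo: ΔP = 140; V ≈ 5.9 × 140^0.628 ≈ 131.41 kt.
Cyclone Rai: ΔP = 134; V ≈ 6.37 × 134^0.659 ≈ 160.66 kt.
Difference ≈ 131.41 − 160.66 = -29.25 → -29 kt.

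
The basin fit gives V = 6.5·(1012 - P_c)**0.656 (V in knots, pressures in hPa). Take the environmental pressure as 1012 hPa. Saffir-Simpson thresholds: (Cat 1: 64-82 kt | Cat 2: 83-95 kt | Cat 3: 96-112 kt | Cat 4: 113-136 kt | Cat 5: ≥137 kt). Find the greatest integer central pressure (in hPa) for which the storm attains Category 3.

951 hPa

Category 3 begins at V = 96 kt.
Required ΔP = (96/6.5)^(1/0.656) = 14.769^1.524 ≈ 60.61 hPa.
P_c ≤ 1012 − 60.61 = 951.39, so the highest integer P_c is 951 hPa.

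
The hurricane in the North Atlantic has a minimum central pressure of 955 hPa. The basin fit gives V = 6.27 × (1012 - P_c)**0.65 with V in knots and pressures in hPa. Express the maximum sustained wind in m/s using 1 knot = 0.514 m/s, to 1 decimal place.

ΔP = 1012 − 955 = 57 hPa.
V ≈ 6.27 × 57^0.65 = 6.27 × 13.846 ≈ 86.813 kt.
86.813 × 0.514 ≈ 44.62 m/s → 44.6 m/s.

44.6 m/s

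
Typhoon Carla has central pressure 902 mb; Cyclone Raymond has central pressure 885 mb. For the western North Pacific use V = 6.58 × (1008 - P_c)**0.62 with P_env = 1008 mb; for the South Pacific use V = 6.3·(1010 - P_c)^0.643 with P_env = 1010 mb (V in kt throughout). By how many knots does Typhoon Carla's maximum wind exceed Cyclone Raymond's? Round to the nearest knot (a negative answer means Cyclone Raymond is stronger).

-22 kt

Typhoon Carla: ΔP = 106; V ≈ 6.58 × 106^0.62 ≈ 118.55 kt.
Cyclone Raymond: ΔP = 125; V ≈ 6.3 × 125^0.643 ≈ 140.49 kt.
Difference ≈ 118.55 − 140.49 = -21.94 → -22 kt.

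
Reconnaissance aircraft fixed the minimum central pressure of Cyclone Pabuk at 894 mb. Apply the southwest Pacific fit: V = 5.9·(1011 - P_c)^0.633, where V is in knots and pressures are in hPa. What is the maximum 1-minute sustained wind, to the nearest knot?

120 kt

ΔP = 1011 − 894 = 117 mb.
117^0.633 ≈ 20.378.
V ≈ 5.9 × 20.378 ≈ 120.2 kt.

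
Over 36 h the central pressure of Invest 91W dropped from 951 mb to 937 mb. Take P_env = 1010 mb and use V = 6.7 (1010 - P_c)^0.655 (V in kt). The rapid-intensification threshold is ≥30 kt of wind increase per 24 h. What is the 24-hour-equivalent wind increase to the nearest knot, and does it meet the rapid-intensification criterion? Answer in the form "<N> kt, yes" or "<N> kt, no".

10 kt, no

V₁: ΔP = 59, V ≈ 6.7 × 59^0.655 ≈ 96.82 kt.
V₂: ΔP = 73, V ≈ 6.7 × 73^0.655 ≈ 111.31 kt.
ΔV over 36 h = 14.49 kt → 24 h equivalent = 14.49 × 24/36 ≈ 9.66 kt.
10 kt < 30 kt ⇒ not rapid intensification.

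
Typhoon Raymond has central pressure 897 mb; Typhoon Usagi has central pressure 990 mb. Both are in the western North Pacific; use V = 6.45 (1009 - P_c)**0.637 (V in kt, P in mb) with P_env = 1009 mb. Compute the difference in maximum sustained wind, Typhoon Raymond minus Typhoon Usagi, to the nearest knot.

88 kt

Typhoon Raymond: ΔP = 112; V ≈ 6.45 × 112^0.637 ≈ 130.29 kt.
Typhoon Usagi: ΔP = 19; V ≈ 6.45 × 19^0.637 ≈ 42.08 kt.
Difference ≈ 130.29 − 42.08 = 88.21 → 88 kt.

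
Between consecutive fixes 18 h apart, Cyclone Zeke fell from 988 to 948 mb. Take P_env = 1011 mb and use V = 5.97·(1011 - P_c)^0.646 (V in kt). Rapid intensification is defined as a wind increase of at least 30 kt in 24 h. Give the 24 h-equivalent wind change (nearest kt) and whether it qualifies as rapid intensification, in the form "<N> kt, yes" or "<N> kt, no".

55 kt, yes

V₁: ΔP = 23, V ≈ 5.97 × 23^0.646 ≈ 45.25 kt.
V₂: ΔP = 63, V ≈ 5.97 × 63^0.646 ≈ 86.77 kt.
ΔV over 18 h = 41.52 kt → 24 h equivalent = 41.52 × 24/18 ≈ 55.36 kt.
55 kt ≥ 30 kt ⇒ rapid intensification.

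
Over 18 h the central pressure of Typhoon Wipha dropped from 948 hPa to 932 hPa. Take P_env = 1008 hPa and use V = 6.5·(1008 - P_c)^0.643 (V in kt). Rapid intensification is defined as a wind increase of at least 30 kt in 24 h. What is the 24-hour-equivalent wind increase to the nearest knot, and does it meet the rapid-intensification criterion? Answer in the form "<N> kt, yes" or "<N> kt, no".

20 kt, no

V₁: ΔP = 60, V ≈ 6.5 × 60^0.643 ≈ 90.42 kt.
V₂: ΔP = 76, V ≈ 6.5 × 76^0.643 ≈ 105.26 kt.
ΔV over 18 h = 14.84 kt → 24 h equivalent = 14.84 × 24/18 ≈ 19.79 kt.
20 kt < 30 kt ⇒ not rapid intensification.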